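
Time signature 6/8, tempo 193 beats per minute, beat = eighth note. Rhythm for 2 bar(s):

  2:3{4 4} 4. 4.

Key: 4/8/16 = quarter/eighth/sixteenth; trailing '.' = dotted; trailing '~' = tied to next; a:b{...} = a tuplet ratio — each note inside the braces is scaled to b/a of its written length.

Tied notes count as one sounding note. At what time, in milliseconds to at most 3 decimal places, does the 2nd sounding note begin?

note 2 onset = 3b = 932.642ms

1. 0.0ms @ 0 + 932.642ms (3)
2. 932.642ms @ 3 + 932.642ms (3)
3. 1865.285ms @ 6 + 932.642ms (3)
4. 2797.927ms @ 9 + 932.642ms (3)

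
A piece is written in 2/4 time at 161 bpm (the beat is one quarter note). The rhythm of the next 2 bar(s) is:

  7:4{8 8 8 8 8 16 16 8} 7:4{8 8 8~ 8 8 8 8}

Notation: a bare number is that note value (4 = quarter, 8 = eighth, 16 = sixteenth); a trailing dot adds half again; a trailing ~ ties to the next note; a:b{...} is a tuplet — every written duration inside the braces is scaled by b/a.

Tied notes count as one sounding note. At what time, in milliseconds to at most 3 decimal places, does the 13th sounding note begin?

note 13 onset = 24/7b = 1277.728ms

1. 0.0ms @ 0 + 106.477ms (2/7)
2. 106.477ms @ 2/7 + 106.477ms (2/7)
3. 212.955ms @ 4/7 + 106.477ms (2/7)
4. 319.432ms @ 6/7 + 106.477ms (2/7)
5. 425.909ms @ 8/7 + 106.477ms (2/7)
6. 532.387ms @ 10/7 + 53.239ms (1/7)
7. 585.626ms @ 11/7 + 53.239ms (1/7)
8. 638.864ms @ 12/7 + 106.477ms (2/7)
9. 745.342ms @ 2 + 106.477ms (2/7)
10. 851.819ms @ 16/7 + 106.477ms (2/7)
11. 958.296ms @ 18/7 + 212.955ms (4/7)
12. 1171.251ms @ 22/7 + 106.477ms (2/7)
13. 1277.728ms @ 24/7 + 106.477ms (2/7)
14. 1384.206ms @ 26/7 + 106.477ms (2/7)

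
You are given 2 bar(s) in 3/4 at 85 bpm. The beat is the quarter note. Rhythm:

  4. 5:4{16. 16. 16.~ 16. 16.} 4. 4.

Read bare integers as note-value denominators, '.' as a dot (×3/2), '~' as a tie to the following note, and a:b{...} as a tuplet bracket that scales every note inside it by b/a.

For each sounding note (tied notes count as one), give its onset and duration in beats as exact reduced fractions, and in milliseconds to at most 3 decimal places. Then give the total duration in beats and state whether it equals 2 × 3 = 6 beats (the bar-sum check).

1) 0.0ms=0b +1058.824ms=3/2b
2) 1058.824ms=3/2b +211.765ms=3/10b
3) 1270.588ms=9/5b +211.765ms=3/10b
4) 1482.353ms=21/10b +423.529ms=3/5b
5) 1905.882ms=27/10b +211.765ms=3/10b
6) 2117.647ms=3b +1058.824ms=3/2b
7) 3176.471ms=9/2b +1058.824ms=3/2b
Σ=6b of 6 (85bpm 3/4) — PASS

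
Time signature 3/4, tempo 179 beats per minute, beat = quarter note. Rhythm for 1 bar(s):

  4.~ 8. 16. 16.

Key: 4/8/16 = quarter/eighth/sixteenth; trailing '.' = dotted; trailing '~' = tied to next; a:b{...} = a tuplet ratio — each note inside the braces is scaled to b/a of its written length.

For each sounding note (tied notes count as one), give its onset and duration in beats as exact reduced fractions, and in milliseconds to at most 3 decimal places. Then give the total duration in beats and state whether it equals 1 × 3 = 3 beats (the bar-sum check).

1) 0.0ms=0b +754.19ms=9/4b
2) 754.19ms=9/4b +125.698ms=3/8b
3) 879.888ms=21/8b +125.698ms=3/8b
Σ=3b of 3 (179bpm 3/4) — PASS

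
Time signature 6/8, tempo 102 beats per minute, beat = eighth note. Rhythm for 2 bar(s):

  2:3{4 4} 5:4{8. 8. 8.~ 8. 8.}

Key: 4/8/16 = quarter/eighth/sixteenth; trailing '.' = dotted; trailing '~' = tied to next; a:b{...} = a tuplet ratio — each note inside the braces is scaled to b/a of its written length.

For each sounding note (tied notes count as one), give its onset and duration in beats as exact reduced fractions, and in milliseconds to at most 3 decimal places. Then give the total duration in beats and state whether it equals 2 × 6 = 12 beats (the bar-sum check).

1) 0.0ms=0b +1764.706ms=3b
2) 1764.706ms=3b +1764.706ms=3b
3) 3529.412ms=6b +705.882ms=6/5b
4) 4235.294ms=36/5b +705.882ms=6/5b
5) 4941.176ms=42/5b +1411.765ms=12/5b
6) 6352.941ms=54/5b +705.882ms=6/5b
Σ=12b of 12 (102bpm 6/8) — PASS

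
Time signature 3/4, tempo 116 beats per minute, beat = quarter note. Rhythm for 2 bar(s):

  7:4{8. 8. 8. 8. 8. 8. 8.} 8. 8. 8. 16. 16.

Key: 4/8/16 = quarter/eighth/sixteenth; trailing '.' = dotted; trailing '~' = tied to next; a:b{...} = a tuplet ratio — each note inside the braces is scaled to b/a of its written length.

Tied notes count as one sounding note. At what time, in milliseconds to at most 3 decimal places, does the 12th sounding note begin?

note 12 onset = 45/8b = 2909.483ms

1. 0.0ms @ 0 + 221.675ms (3/7)
2. 221.675ms @ 3/7 + 221.675ms (3/7)
3. 443.35ms @ 6/7 + 221.675ms (3/7)
4. 665.025ms @ 9/7 + 221.675ms (3/7)
5. 886.7ms @ 12/7 + 221.675ms (3/7)
6. 1108.374ms @ 15/7 + 221.675ms (3/7)
7. 1330.049ms @ 18/7 + 221.675ms (3/7)
8. 1551.724ms @ 3 + 387.931ms (3/4)
9. 1939.655ms @ 15/4 + 387.931ms (3/4)
10. 2327.586ms @ 9/2 + 387.931ms (3/4)
11. 2715.517ms @ 21/4 + 193.966ms (3/8)
12. 2909.483ms @ 45/8 + 193.966ms (3/8)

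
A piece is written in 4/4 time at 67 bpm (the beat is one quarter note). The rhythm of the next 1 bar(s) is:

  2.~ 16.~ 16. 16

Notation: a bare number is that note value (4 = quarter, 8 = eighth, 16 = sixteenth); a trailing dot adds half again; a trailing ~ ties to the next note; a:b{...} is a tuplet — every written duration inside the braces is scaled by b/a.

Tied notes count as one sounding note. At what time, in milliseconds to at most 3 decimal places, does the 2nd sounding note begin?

note 2 onset = 15/4b = 3358.209ms

1. 0.0ms @ 0 + 3358.209ms (15/4)
2. 3358.209ms @ 15/4 + 223.881ms (1/4)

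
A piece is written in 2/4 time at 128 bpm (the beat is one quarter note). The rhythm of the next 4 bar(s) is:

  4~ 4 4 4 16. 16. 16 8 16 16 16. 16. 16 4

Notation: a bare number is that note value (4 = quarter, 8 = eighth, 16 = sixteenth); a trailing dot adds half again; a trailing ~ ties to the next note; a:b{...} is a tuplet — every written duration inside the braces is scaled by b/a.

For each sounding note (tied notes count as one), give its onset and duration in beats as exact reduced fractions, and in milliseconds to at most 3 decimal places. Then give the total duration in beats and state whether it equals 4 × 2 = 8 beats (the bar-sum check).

1) 0.0ms=0b +937.5ms=2b
2) 937.5ms=2b +468.75ms=1b
3) 1406.25ms=3b +468.75ms=1b
4) 1875.0ms=4b +175.781ms=3/8b
5) 2050.781ms=35/8b +175.781ms=3/8b
6) 2226.562ms=19/4b +117.188ms=1/4b
7) 2343.75ms=5b +234.375ms=1/2b
8) 2578.125ms=11/2b +117.188ms=1/4b
9) 2695.312ms=23/4b +117.188ms=1/4b
10) 2812.5ms=6b +175.781ms=3/8b
11) 2988.281ms=51/8b +175.781ms=3/8b
12) 3164.062ms=27/4b +117.188ms=1/4b
13) 3281.25ms=7b +468.75ms=1b
Σ=8b of 8 (128bpm 2/4) — PASS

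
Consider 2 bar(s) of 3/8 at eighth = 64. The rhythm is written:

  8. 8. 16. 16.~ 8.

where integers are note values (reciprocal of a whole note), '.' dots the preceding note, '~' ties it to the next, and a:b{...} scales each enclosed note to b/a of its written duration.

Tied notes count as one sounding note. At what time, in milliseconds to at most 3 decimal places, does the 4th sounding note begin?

1. 0.0ms @ 0 + 1406.25ms (3/2)
2. 1406.25ms @ 3/2 + 1406.25ms (3/2)
3. 2812.5ms @ 3 + 703.125ms (3/4)
4. 3515.625ms @ 15/4 + 2109.375ms (9/4)

note 4 onset = 15/4b = 3515.625ms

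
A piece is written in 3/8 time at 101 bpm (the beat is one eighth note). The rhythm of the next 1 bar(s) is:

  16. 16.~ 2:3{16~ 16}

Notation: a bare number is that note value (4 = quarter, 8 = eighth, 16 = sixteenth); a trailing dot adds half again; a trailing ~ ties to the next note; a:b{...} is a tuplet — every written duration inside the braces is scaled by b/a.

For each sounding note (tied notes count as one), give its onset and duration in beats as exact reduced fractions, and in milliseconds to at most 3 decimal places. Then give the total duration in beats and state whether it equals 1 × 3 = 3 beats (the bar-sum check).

1) 0.0ms=0b +445.545ms=3/4b
2) 445.545ms=3/4b +1336.634ms=9/4b
Σ=3b of 3 (101bpm 3/8) — PASS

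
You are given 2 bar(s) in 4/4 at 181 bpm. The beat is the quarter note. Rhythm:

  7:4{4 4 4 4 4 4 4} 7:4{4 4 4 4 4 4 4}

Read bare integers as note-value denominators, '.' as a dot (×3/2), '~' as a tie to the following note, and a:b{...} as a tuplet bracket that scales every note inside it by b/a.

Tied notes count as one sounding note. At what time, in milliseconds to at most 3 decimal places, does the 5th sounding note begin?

1. 0.0ms @ 0 + 189.424ms (4/7)
2. 189.424ms @ 4/7 + 189.424ms (4/7)
3. 378.848ms @ 8/7 + 189.424ms (4/7)
4. 568.272ms @ 12/7 + 189.424ms (4/7)
5. 757.695ms @ 16/7 + 189.424ms (4/7)
6. 947.119ms @ 20/7 + 189.424ms (4/7)
7. 1136.543ms @ 24/7 + 189.424ms (4/7)
8. 1325.967ms @ 4 + 189.424ms (4/7)
9. 1515.391ms @ 32/7 + 189.424ms (4/7)
10. 1704.815ms @ 36/7 + 189.424ms (4/7)
11. 1894.238ms @ 40/7 + 189.424ms (4/7)
12. 2083.662ms @ 44/7 + 189.424ms (4/7)
13. 2273.086ms @ 48/7 + 189.424ms (4/7)
14. 2462.51ms @ 52/7 + 189.424ms (4/7)

note 5 onset = 16/7b = 757.695ms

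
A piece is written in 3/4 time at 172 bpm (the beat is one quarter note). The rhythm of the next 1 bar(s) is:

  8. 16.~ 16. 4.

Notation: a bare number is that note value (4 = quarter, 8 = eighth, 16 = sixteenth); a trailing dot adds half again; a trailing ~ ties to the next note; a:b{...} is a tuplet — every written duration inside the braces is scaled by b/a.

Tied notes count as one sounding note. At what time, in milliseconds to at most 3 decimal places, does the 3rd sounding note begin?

1. 0.0ms @ 0 + 261.628ms (3/4)
2. 261.628ms @ 3/4 + 261.628ms (3/4)
3. 523.256ms @ 3/2 + 523.256ms (3/2)

note 3 onset = 3/2b = 523.256ms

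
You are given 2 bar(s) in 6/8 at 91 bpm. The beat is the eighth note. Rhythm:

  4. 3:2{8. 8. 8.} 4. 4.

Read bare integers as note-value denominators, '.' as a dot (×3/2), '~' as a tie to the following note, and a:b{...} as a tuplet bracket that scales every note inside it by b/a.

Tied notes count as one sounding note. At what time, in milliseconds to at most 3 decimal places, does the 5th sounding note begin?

1. 0.0ms @ 0 + 1978.022ms (3)
2. 1978.022ms @ 3 + 659.341ms (1)
3. 2637.363ms @ 4 + 659.341ms (1)
4. 3296.703ms @ 5 + 659.341ms (1)
5. 3956.044ms @ 6 + 1978.022ms (3)
6. 5934.066ms @ 9 + 1978.022ms (3)

note 5 onset = 6b = 3956.044ms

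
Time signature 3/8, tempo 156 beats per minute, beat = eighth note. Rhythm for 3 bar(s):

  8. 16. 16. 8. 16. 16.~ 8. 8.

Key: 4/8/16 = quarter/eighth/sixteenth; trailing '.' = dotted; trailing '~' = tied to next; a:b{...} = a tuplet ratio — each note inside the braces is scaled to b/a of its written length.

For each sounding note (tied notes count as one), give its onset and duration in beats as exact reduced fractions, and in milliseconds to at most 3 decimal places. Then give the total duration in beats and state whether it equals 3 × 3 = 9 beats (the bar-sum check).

1) 0.0ms=0b +576.923ms=3/2b
2) 576.923ms=3/2b +288.462ms=3/4b
3) 865.385ms=9/4b +288.462ms=3/4b
4) 1153.846ms=3b +576.923ms=3/2b
5) 1730.769ms=9/2b +288.462ms=3/4b
6) 2019.231ms=21/4b +865.385ms=9/4b
7) 2884.615ms=15/2b +576.923ms=3/2b
Σ=9b of 9 (156bpm 3/8) — PASS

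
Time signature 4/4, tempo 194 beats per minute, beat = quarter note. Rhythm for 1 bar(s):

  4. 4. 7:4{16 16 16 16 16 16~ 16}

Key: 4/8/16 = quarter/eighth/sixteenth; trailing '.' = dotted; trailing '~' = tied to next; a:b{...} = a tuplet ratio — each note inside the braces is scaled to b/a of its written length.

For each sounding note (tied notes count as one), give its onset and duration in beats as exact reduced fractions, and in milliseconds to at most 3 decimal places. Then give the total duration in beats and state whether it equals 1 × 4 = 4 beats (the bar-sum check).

1) 0.0ms=0b +463.918ms=3/2b
2) 463.918ms=3/2b +463.918ms=3/2b
3) 927.835ms=3b +44.183ms=1/7b
4) 972.018ms=22/7b +44.183ms=1/7b
5) 1016.2ms=23/7b +44.183ms=1/7b
6) 1060.383ms=24/7b +44.183ms=1/7b
7) 1104.566ms=25/7b +44.183ms=1/7b
8) 1148.748ms=26/7b +88.365ms=2/7b
Σ=4b of 4 (194bpm 4/4) — PASS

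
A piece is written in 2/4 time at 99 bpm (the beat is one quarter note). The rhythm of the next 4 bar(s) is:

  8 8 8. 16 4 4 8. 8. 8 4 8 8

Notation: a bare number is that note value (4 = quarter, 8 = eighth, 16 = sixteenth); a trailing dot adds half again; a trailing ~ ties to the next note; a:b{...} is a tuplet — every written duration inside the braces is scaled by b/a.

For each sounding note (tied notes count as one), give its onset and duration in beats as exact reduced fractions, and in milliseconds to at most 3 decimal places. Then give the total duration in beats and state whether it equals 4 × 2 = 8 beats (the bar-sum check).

1) 0.0ms=0b +303.03ms=1/2b
2) 303.03ms=1/2b +303.03ms=1/2b
3) 606.061ms=1b +454.545ms=3/4b
4) 1060.606ms=7/4b +151.515ms=1/4b
5) 1212.121ms=2b +606.061ms=1b
6) 1818.182ms=3b +606.061ms=1b
7) 2424.242ms=4b +454.545ms=3/4b
8) 2878.788ms=19/4b +454.545ms=3/4b
9) 3333.333ms=11/2b +303.03ms=1/2b
10) 3636.364ms=6b +606.061ms=1b
11) 4242.424ms=7b +303.03ms=1/2b
12) 4545.455ms=15/2b +303.03ms=1/2b
Σ=8b of 8 (99bpm 2/4) — PASS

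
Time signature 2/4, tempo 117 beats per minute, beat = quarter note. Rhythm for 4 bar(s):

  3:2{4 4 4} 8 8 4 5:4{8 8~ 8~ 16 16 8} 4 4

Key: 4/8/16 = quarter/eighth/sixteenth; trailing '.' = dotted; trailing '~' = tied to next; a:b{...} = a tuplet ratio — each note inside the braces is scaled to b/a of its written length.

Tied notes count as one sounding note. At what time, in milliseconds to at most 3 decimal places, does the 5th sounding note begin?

note 5 onset = 5/2b = 1282.051ms

1. 0.0ms @ 0 + 341.88ms (2/3)
2. 341.88ms @ 2/3 + 341.88ms (2/3)
3. 683.761ms @ 4/3 + 341.88ms (2/3)
4. 1025.641ms @ 2 + 256.41ms (1/2)
5. 1282.051ms @ 5/2 + 256.41ms (1/2)
6. 1538.462ms @ 3 + 512.821ms (1)
7. 2051.282ms @ 4 + 205.128ms (2/5)
8. 2256.41ms @ 22/5 + 512.821ms (1)
9. 2769.231ms @ 27/5 + 102.564ms (1/5)
10. 2871.795ms @ 28/5 + 205.128ms (2/5)
11. 3076.923ms @ 6 + 512.821ms (1)
12. 3589.744ms @ 7 + 512.821ms (1)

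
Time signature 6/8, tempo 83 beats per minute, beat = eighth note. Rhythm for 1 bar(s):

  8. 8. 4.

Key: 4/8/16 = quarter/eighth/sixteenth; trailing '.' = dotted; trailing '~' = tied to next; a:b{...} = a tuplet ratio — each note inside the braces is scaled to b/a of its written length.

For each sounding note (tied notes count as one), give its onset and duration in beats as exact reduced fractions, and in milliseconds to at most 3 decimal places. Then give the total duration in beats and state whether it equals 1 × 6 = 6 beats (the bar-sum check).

1) 0.0ms=0b +1084.337ms=3/2b
2) 1084.337ms=3/2b +1084.337ms=3/2b
3) 2168.675ms=3b +2168.675ms=3b
Σ=6b of 6 (83bpm 6/8) — PASS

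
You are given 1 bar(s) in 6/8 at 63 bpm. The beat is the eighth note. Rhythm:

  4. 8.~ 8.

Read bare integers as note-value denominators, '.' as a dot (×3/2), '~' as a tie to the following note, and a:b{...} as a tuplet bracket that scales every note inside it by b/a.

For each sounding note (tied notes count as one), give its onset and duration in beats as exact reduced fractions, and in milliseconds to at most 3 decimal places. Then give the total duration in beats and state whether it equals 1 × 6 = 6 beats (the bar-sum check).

1) 0.0ms=0b +2857.143ms=3b
2) 2857.143ms=3b +2857.143ms=3b
Σ=6b of 6 (63bpm 6/8) — PASS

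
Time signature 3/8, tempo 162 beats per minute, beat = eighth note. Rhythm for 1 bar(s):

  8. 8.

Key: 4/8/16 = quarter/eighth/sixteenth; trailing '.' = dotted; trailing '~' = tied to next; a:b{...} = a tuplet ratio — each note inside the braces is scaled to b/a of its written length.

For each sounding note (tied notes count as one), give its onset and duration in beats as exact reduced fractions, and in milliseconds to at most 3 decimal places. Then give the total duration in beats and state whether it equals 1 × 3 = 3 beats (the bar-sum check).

1) 0.0ms=0b +555.556ms=3/2b
2) 555.556ms=3/2b +555.556ms=3/2b
Σ=3b of 3 (162bpm 3/8) — PASS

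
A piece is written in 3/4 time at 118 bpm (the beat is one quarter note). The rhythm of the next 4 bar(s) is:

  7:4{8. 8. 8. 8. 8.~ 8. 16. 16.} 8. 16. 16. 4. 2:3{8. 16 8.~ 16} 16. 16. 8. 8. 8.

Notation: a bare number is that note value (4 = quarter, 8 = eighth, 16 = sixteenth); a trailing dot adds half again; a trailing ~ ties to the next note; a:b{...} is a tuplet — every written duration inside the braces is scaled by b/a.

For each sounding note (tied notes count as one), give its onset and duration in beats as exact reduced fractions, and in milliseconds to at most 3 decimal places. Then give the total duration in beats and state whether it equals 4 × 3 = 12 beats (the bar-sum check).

1) 0.0ms=0b +217.918ms=3/7b
2) 217.918ms=3/7b +217.918ms=3/7b
3) 435.835ms=6/7b +217.918ms=3/7b
4) 653.753ms=9/7b +217.918ms=3/7b
5) 871.671ms=12/7b +435.835ms=6/7b
6) 1307.506ms=18/7b +108.959ms=3/14b
7) 1416.465ms=39/14b +108.959ms=3/14b
8) 1525.424ms=3b +381.356ms=3/4b
9) 1906.78ms=15/4b +190.678ms=3/8b
10) 2097.458ms=33/8b +190.678ms=3/8b
11) 2288.136ms=9/2b +762.712ms=3/2b
12) 3050.847ms=6b +572.034ms=9/8b
13) 3622.881ms=57/8b +190.678ms=3/8b
14) 3813.559ms=15/2b +762.712ms=3/2b
15) 4576.271ms=9b +190.678ms=3/8b
16) 4766.949ms=75/8b +190.678ms=3/8b
17) 4957.627ms=39/4b +381.356ms=3/4b
18) 5338.983ms=21/2b +381.356ms=3/4b
19) 5720.339ms=45/4b +381.356ms=3/4b
Σ=12b of 12 (118bpm 3/4) — PASS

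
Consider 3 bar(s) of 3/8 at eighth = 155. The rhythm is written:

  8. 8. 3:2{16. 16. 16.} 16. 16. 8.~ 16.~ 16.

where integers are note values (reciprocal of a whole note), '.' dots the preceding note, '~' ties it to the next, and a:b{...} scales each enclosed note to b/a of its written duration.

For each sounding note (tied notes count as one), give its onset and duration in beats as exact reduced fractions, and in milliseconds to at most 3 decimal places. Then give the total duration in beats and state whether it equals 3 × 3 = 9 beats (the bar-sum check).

1) 0.0ms=0b +580.645ms=3/2b
2) 580.645ms=3/2b +580.645ms=3/2b
3) 1161.29ms=3b +193.548ms=1/2b
4) 1354.839ms=7/2b +193.548ms=1/2b
5) 1548.387ms=4b +193.548ms=1/2b
6) 1741.935ms=9/2b +290.323ms=3/4b
7) 2032.258ms=21/4b +290.323ms=3/4b
8) 2322.581ms=6b +1161.29ms=3b
Σ=9b of 9 (155bpm 3/8) — PASS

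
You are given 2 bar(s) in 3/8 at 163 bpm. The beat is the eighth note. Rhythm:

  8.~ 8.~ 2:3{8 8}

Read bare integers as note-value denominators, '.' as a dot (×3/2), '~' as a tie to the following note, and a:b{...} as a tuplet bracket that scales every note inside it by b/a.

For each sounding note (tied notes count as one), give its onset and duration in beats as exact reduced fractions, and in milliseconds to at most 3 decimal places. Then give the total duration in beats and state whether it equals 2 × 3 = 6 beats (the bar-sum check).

1) 0.0ms=0b +1656.442ms=9/2b
2) 1656.442ms=9/2b +552.147ms=3/2b
Σ=6b of 6 (163bpm 3/8) — PASS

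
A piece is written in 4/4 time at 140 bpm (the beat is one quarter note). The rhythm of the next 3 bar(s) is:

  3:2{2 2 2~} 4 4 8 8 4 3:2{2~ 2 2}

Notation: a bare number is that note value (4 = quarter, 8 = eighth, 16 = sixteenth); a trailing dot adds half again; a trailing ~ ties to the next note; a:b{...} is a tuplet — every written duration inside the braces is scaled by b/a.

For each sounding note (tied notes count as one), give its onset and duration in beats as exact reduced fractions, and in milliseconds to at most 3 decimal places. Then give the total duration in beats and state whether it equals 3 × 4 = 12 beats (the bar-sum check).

1) 0.0ms=0b +571.429ms=4/3b
2) 571.429ms=4/3b +571.429ms=4/3b
3) 1142.857ms=8/3b +1000.0ms=7/3b
4) 2142.857ms=5b +428.571ms=1b
5) 2571.429ms=6b +214.286ms=1/2b
6) 2785.714ms=13/2b +214.286ms=1/2b
7) 3000.0ms=7b +428.571ms=1b
8) 3428.571ms=8b +1142.857ms=8/3b
9) 4571.429ms=32/3b +571.429ms=4/3b
Σ=12b of 12 (140bpm 4/4) — PASS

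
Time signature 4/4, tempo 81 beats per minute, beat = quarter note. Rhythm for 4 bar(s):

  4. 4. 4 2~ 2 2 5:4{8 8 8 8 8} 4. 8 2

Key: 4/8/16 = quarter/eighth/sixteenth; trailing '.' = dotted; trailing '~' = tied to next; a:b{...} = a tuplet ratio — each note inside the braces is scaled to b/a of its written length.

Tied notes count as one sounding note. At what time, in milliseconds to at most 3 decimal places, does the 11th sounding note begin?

1. 0.0ms @ 0 + 1111.111ms (3/2)
2. 1111.111ms @ 3/2 + 1111.111ms (3/2)
3. 2222.222ms @ 3 + 740.741ms (1)
4. 2962.963ms @ 4 + 2962.963ms (4)
5. 5925.926ms @ 8 + 1481.481ms (2)
6. 7407.407ms @ 10 + 296.296ms (2/5)
7. 7703.704ms @ 52/5 + 296.296ms (2/5)
8. 8000.0ms @ 54/5 + 296.296ms (2/5)
9. 8296.296ms @ 56/5 + 296.296ms (2/5)
10. 8592.593ms @ 58/5 + 296.296ms (2/5)
11. 8888.889ms @ 12 + 1111.111ms (3/2)
12. 10000.0ms @ 27/2 + 370.37ms (1/2)
13. 10370.37ms @ 14 + 1481.481ms (2)

note 11 onset = 12b = 8888.889ms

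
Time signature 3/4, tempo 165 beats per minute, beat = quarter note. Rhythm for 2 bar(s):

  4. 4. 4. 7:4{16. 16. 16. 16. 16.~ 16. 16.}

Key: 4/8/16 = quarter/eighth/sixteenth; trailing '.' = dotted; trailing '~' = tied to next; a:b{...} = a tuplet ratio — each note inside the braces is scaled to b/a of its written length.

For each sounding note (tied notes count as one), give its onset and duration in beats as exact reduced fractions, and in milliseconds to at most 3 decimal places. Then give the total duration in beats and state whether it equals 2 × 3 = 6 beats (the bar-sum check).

1) 0.0ms=0b +545.455ms=3/2b
2) 545.455ms=3/2b +545.455ms=3/2b
3) 1090.909ms=3b +545.455ms=3/2b
4) 1636.364ms=9/2b +77.922ms=3/14b
5) 1714.286ms=33/7b +77.922ms=3/14b
6) 1792.208ms=69/14b +77.922ms=3/14b
7) 1870.13ms=36/7b +77.922ms=3/14b
8) 1948.052ms=75/14b +155.844ms=3/7b
9) 2103.896ms=81/14b +77.922ms=3/14b
Σ=6b of 6 (165bpm 3/4) — PASS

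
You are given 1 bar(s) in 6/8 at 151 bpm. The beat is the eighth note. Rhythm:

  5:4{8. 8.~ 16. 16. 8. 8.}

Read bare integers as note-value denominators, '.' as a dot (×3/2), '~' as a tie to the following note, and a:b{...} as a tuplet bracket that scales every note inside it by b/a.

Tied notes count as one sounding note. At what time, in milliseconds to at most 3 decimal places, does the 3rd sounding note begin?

note 3 onset = 3b = 1192.053ms

1. 0.0ms @ 0 + 476.821ms (6/5)
2. 476.821ms @ 6/5 + 715.232ms (9/5)
3. 1192.053ms @ 3 + 238.411ms (3/5)
4. 1430.464ms @ 18/5 + 476.821ms (6/5)
5. 1907.285ms @ 24/5 + 476.821ms (6/5)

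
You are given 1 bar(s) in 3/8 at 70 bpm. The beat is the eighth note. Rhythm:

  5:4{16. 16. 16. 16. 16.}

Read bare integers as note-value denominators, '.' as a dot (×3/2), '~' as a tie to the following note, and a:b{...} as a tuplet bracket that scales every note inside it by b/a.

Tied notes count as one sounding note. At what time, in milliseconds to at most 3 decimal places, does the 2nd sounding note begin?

note 2 onset = 3/5b = 514.286ms

1. 0.0ms @ 0 + 514.286ms (3/5)
2. 514.286ms @ 3/5 + 514.286ms (3/5)
3. 1028.571ms @ 6/5 + 514.286ms (3/5)
4. 1542.857ms @ 9/5 + 514.286ms (3/5)
5. 2057.143ms @ 12/5 + 514.286ms (3/5)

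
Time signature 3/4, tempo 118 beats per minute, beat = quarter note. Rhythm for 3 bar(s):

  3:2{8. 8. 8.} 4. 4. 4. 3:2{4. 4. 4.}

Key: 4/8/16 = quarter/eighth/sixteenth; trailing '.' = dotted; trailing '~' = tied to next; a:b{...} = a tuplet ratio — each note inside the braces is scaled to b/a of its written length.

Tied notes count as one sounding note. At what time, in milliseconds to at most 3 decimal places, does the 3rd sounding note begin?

note 3 onset = 1b = 508.475ms

1. 0.0ms @ 0 + 254.237ms (1/2)
2. 254.237ms @ 1/2 + 254.237ms (1/2)
3. 508.475ms @ 1 + 254.237ms (1/2)
4. 762.712ms @ 3/2 + 762.712ms (3/2)
5. 1525.424ms @ 3 + 762.712ms (3/2)
6. 2288.136ms @ 9/2 + 762.712ms (3/2)
7. 3050.847ms @ 6 + 508.475ms (1)
8. 3559.322ms @ 7 + 508.475ms (1)
9. 4067.797ms @ 8 + 508.475ms (1)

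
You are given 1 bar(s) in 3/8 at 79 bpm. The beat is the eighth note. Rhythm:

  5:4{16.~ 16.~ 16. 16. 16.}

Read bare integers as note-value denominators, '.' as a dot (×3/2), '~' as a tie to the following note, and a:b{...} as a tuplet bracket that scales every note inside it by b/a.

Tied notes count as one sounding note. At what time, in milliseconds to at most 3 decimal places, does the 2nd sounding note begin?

note 2 onset = 9/5b = 1367.089ms

1. 0.0ms @ 0 + 1367.089ms (9/5)
2. 1367.089ms @ 9/5 + 455.696ms (3/5)
3. 1822.785ms @ 12/5 + 455.696ms (3/5)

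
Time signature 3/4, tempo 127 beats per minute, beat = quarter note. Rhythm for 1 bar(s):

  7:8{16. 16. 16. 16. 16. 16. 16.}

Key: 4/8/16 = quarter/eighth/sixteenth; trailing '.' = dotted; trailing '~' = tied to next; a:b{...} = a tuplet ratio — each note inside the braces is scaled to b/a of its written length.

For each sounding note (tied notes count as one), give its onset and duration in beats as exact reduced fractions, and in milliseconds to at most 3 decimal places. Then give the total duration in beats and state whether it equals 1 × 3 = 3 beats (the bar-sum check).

1) 0.0ms=0b +202.475ms=3/7b
2) 202.475ms=3/7b +202.475ms=3/7b
3) 404.949ms=6/7b +202.475ms=3/7b
4) 607.424ms=9/7b +202.475ms=3/7b
5) 809.899ms=12/7b +202.475ms=3/7b
6) 1012.373ms=15/7b +202.475ms=3/7b
7) 1214.848ms=18/7b +202.475ms=3/7b
Σ=3b of 3 (127bpm 3/4) — PASS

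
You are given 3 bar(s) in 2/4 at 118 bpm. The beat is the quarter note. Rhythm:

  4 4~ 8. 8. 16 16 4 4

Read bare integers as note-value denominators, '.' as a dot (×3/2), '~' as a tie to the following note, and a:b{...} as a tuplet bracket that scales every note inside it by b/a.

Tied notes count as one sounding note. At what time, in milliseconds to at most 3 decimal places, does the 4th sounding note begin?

note 4 onset = 7/2b = 1779.661ms

1. 0.0ms @ 0 + 508.475ms (1)
2. 508.475ms @ 1 + 889.831ms (7/4)
3. 1398.305ms @ 11/4 + 381.356ms (3/4)
4. 1779.661ms @ 7/2 + 127.119ms (1/4)
5. 1906.78ms @ 15/4 + 127.119ms (1/4)
6. 2033.898ms @ 4 + 508.475ms (1)
7. 2542.373ms @ 5 + 508.475ms (1)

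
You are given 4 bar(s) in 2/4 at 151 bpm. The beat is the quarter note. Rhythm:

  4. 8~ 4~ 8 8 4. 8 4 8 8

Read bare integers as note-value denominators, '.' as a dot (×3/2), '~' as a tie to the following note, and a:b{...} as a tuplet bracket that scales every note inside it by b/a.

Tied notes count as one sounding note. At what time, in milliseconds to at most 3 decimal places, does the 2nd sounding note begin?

note 2 onset = 3/2b = 596.026ms

1. 0.0ms @ 0 + 596.026ms (3/2)
2. 596.026ms @ 3/2 + 794.702ms (2)
3. 1390.728ms @ 7/2 + 198.675ms (1/2)
4. 1589.404ms @ 4 + 596.026ms (3/2)
5. 2185.43ms @ 11/2 + 198.675ms (1/2)
6. 2384.106ms @ 6 + 397.351ms (1)
7. 2781.457ms @ 7 + 198.675ms (1/2)
8. 2980.132ms @ 15/2 + 198.675ms (1/2)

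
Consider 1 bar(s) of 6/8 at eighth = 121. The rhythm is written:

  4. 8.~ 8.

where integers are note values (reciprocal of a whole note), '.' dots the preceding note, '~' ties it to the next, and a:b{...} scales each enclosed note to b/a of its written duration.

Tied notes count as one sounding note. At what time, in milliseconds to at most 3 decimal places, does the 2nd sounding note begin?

1. 0.0ms @ 0 + 1487.603ms (3)
2. 1487.603ms @ 3 + 1487.603ms (3)

note 2 onset = 3b = 1487.603ms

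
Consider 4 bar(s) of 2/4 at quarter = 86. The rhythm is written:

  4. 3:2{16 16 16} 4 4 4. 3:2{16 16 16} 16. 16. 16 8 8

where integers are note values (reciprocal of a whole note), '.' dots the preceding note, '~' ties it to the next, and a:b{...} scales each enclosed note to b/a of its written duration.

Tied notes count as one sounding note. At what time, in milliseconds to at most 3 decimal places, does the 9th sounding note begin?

1. 0.0ms @ 0 + 1046.512ms (3/2)
2. 1046.512ms @ 3/2 + 116.279ms (1/6)
3. 1162.791ms @ 5/3 + 116.279ms (1/6)
4. 1279.07ms @ 11/6 + 116.279ms (1/6)
5. 1395.349ms @ 2 + 697.674ms (1)
6. 2093.023ms @ 3 + 697.674ms (1)
7. 2790.698ms @ 4 + 1046.512ms (3/2)
8. 3837.209ms @ 11/2 + 116.279ms (1/6)
9. 3953.488ms @ 17/3 + 116.279ms (1/6)
10. 4069.767ms @ 35/6 + 116.279ms (1/6)
11. 4186.047ms @ 6 + 261.628ms (3/8)
12. 4447.674ms @ 51/8 + 261.628ms (3/8)
13. 4709.302ms @ 27/4 + 174.419ms (1/4)
14. 4883.721ms @ 7 + 348.837ms (1/2)
15. 5232.558ms @ 15/2 + 348.837ms (1/2)

note 9 onset = 17/3b = 3953.488ms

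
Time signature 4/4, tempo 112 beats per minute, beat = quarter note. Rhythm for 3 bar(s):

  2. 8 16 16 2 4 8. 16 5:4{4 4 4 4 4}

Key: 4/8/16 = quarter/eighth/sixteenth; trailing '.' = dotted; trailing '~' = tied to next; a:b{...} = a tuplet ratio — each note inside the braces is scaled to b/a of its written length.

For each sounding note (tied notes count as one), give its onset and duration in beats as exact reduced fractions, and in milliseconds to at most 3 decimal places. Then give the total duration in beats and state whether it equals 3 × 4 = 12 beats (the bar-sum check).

1) 0.0ms=0b +1607.143ms=3b
2) 1607.143ms=3b +267.857ms=1/2b
3) 1875.0ms=7/2b +133.929ms=1/4b
4) 2008.929ms=15/4b +133.929ms=1/4b
5) 2142.857ms=4b +1071.429ms=2b
6) 3214.286ms=6b +535.714ms=1b
7) 3750.0ms=7b +401.786ms=3/4b
8) 4151.786ms=31/4b +133.929ms=1/4b
9) 4285.714ms=8b +428.571ms=4/5b
10) 4714.286ms=44/5b +428.571ms=4/5b
11) 5142.857ms=48/5b +428.571ms=4/5b
12) 5571.429ms=52/5b +428.571ms=4/5b
13) 6000.0ms=56/5b +428.571ms=4/5b
Σ=12b of 12 (112bpm 4/4) — PASS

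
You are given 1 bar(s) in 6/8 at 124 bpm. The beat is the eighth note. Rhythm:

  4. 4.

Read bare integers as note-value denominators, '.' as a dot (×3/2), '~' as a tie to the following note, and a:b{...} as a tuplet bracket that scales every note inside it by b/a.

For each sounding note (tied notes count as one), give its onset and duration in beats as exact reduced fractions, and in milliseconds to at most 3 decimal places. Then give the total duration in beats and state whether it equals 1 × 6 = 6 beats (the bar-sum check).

1) 0.0ms=0b +1451.613ms=3b
2) 1451.613ms=3b +1451.613ms=3b
Σ=6b of 6 (124bpm 6/8) — PASS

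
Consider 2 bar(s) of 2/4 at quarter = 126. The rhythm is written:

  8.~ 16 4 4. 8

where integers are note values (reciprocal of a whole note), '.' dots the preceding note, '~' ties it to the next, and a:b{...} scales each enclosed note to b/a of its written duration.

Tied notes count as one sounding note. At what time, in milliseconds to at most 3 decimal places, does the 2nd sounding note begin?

1. 0.0ms @ 0 + 476.19ms (1)
2. 476.19ms @ 1 + 476.19ms (1)
3. 952.381ms @ 2 + 714.286ms (3/2)
4. 1666.667ms @ 7/2 + 238.095ms (1/2)

note 2 onset = 1b = 476.19ms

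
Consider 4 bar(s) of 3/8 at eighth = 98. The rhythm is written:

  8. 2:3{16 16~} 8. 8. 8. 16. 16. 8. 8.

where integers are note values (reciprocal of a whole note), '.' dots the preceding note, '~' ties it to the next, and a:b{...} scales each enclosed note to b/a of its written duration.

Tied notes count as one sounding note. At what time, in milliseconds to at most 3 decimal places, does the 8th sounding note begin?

1. 0.0ms @ 0 + 918.367ms (3/2)
2. 918.367ms @ 3/2 + 459.184ms (3/4)
3. 1377.551ms @ 9/4 + 1377.551ms (9/4)
4. 2755.102ms @ 9/2 + 918.367ms (3/2)
5. 3673.469ms @ 6 + 918.367ms (3/2)
6. 4591.837ms @ 15/2 + 459.184ms (3/4)
7. 5051.02ms @ 33/4 + 459.184ms (3/4)
8. 5510.204ms @ 9 + 918.367ms (3/2)
9. 6428.571ms @ 21/2 + 918.367ms (3/2)

note 8 onset = 9b = 5510.204ms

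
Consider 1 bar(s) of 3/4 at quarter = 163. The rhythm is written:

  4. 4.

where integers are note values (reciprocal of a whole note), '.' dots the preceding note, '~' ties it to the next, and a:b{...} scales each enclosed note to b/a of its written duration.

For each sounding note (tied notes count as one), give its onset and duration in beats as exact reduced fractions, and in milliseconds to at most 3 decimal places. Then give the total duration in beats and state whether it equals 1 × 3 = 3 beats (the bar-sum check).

1) 0.0ms=0b +552.147ms=3/2b
2) 552.147ms=3/2b +552.147ms=3/2b
Σ=3b of 3 (163bpm 3/4) — PASS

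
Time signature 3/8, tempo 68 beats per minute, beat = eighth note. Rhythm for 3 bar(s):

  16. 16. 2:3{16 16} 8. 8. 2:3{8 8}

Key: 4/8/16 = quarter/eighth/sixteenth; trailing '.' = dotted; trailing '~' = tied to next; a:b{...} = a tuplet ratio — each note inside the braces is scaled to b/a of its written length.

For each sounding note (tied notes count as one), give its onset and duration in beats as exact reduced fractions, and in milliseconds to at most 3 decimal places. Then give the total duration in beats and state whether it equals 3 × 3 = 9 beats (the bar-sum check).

1) 0.0ms=0b +661.765ms=3/4b
2) 661.765ms=3/4b +661.765ms=3/4b
3) 1323.529ms=3/2b +661.765ms=3/4b
4) 1985.294ms=9/4b +661.765ms=3/4b
5) 2647.059ms=3b +1323.529ms=3/2b
6) 3970.588ms=9/2b +1323.529ms=3/2b
7) 5294.118ms=6b +1323.529ms=3/2b
8) 6617.647ms=15/2b +1323.529ms=3/2b
Σ=9b of 9 (68bpm 3/8) — PASS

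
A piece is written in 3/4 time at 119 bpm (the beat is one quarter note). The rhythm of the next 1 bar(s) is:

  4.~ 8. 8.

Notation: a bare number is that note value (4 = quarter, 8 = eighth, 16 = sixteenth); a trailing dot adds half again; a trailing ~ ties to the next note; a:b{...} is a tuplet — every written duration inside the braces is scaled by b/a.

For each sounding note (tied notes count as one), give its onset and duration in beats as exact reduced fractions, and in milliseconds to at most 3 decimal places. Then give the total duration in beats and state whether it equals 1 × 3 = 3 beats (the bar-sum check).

1) 0.0ms=0b +1134.454ms=9/4b
2) 1134.454ms=9/4b +378.151ms=3/4b
Σ=3b of 3 (119bpm 3/4) — PASS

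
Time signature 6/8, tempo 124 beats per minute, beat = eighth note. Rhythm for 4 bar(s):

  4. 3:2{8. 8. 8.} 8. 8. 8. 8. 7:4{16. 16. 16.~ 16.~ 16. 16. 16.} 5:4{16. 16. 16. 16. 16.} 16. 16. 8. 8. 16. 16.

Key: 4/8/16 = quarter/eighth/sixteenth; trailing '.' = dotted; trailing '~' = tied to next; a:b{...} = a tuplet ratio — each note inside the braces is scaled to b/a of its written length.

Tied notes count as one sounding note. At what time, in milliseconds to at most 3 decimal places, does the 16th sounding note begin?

1. 0.0ms @ 0 + 1451.613ms (3)
2. 1451.613ms @ 3 + 483.871ms (1)
3. 1935.484ms @ 4 + 483.871ms (1)
4. 2419.355ms @ 5 + 483.871ms (1)
5. 2903.226ms @ 6 + 725.806ms (3/2)
6. 3629.032ms @ 15/2 + 725.806ms (3/2)
7. 4354.839ms @ 9 + 725.806ms (3/2)
8. 5080.645ms @ 21/2 + 725.806ms (3/2)
9. 5806.452ms @ 12 + 207.373ms (3/7)
10. 6013.825ms @ 87/7 + 207.373ms (3/7)
11. 6221.198ms @ 90/7 + 622.12ms (9/7)
12. 6843.318ms @ 99/7 + 207.373ms (3/7)
13. 7050.691ms @ 102/7 + 207.373ms (3/7)
14. 7258.065ms @ 15 + 290.323ms (3/5)
15. 7548.387ms @ 78/5 + 290.323ms (3/5)
16. 7838.71ms @ 81/5 + 290.323ms (3/5)
17. 8129.032ms @ 84/5 + 290.323ms (3/5)
18. 8419.355ms @ 87/5 + 290.323ms (3/5)
19. 8709.677ms @ 18 + 362.903ms (3/4)
20. 9072.581ms @ 75/4 + 362.903ms (3/4)
21. 9435.484ms @ 39/2 + 725.806ms (3/2)
22. 10161.29ms @ 21 + 725.806ms (3/2)
23. 10887.097ms @ 45/2 + 362.903ms (3/4)
24. 11250.0ms @ 93/4 + 362.903ms (3/4)

note 16 onset = 81/5b = 7838.71ms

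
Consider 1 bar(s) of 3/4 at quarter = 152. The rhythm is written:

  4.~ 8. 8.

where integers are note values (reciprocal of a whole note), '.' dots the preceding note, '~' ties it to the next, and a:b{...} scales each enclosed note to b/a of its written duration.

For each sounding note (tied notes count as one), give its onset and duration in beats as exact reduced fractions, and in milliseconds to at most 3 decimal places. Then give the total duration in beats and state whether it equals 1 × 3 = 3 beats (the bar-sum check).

1) 0.0ms=0b +888.158ms=9/4b
2) 888.158ms=9/4b +296.053ms=3/4b
Σ=3b of 3 (152bpm 3/4) — PASS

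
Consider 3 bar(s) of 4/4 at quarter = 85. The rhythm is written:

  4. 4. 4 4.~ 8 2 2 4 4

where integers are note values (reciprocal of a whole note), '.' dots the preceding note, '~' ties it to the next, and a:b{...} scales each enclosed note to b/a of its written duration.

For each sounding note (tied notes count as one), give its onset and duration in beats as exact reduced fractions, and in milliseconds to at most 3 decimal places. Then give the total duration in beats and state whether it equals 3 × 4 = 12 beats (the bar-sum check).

1) 0.0ms=0b +1058.824ms=3/2b
2) 1058.824ms=3/2b +1058.824ms=3/2b
3) 2117.647ms=3b +705.882ms=1b
4) 2823.529ms=4b +1411.765ms=2b
5) 4235.294ms=6b +1411.765ms=2b
6) 5647.059ms=8b +1411.765ms=2b
7) 7058.824ms=10b +705.882ms=1b
8) 7764.706ms=11b +705.882ms=1b
Σ=12b of 12 (85bpm 4/4) — PASS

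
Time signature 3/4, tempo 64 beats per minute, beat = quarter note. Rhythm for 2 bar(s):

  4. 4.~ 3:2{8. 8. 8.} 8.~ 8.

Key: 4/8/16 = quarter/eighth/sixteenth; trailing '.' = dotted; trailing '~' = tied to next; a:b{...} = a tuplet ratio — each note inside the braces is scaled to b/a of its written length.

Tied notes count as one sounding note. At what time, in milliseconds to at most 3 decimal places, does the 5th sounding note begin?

1. 0.0ms @ 0 + 1406.25ms (3/2)
2. 1406.25ms @ 3/2 + 1875.0ms (2)
3. 3281.25ms @ 7/2 + 468.75ms (1/2)
4. 3750.0ms @ 4 + 468.75ms (1/2)
5. 4218.75ms @ 9/2 + 1406.25ms (3/2)

note 5 onset = 9/2b = 4218.75ms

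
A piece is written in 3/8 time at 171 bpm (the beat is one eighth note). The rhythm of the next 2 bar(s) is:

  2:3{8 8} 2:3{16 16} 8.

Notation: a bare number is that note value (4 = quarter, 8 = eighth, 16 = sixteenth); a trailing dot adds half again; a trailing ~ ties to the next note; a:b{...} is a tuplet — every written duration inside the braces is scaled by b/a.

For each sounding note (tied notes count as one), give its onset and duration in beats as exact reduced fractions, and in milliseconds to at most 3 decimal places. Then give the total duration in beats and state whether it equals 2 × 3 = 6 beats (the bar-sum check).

1) 0.0ms=0b +526.316ms=3/2b
2) 526.316ms=3/2b +526.316ms=3/2b
3) 1052.632ms=3b +263.158ms=3/4b
4) 1315.789ms=15/4b +263.158ms=3/4b
5) 1578.947ms=9/2b +526.316ms=3/2b
Σ=6b of 6 (171bpm 3/8) — PASS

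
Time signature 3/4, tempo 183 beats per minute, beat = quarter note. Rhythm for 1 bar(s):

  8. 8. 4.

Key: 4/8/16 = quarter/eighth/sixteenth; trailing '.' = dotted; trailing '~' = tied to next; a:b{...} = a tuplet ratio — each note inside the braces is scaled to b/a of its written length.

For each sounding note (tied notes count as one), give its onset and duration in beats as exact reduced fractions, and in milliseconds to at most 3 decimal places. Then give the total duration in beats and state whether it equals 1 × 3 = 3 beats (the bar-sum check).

1) 0.0ms=0b +245.902ms=3/4b
2) 245.902ms=3/4b +245.902ms=3/4b
3) 491.803ms=3/2b +491.803ms=3/2b
Σ=3b of 3 (183bpm 3/4) — PASS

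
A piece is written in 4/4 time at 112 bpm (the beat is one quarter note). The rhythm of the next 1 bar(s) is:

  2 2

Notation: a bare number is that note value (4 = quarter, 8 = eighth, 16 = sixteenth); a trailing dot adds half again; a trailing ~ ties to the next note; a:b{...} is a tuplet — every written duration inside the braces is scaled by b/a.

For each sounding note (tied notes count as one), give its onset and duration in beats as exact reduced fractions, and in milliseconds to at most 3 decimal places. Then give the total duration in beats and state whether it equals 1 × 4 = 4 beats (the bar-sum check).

1) 0.0ms=0b +1071.429ms=2b
2) 1071.429ms=2b +1071.429ms=2b
Σ=4b of 4 (112bpm 4/4) — PASS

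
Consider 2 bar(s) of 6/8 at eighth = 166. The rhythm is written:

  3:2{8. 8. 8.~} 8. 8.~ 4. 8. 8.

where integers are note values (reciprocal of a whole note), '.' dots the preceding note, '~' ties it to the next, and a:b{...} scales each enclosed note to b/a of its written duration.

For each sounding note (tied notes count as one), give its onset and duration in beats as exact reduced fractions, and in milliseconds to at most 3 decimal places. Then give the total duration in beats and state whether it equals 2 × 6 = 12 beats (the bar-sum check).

1) 0.0ms=0b +361.446ms=1b
2) 361.446ms=1b +361.446ms=1b
3) 722.892ms=2b +903.614ms=5/2b
4) 1626.506ms=9/2b +1626.506ms=9/2b
5) 3253.012ms=9b +542.169ms=3/2b
6) 3795.181ms=21/2b +542.169ms=3/2b
Σ=12b of 12 (166bpm 6/8) — PASS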